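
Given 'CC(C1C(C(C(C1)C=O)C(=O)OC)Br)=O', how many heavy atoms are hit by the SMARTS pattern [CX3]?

3

The query [CX3] means: C with X3: aliphatic carbon with exactly 3 total connections.
Check the 15 heavy atoms by environment: 7× C (X4) → no; 3× C (X3) → match; 3× O (X1) → no; 1× O (X2) → no; 1× Br (X1) → no.
That gives 3 matching atoms.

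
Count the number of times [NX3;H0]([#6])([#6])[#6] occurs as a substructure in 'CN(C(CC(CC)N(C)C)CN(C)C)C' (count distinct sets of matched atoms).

3

[NX3;H0]([#6])([#6])[#6] is the SMARTS for a tertiary amine: a trivalent nitrogen with no H, bonded to three carbons.
The molecule carries 3 separate instances of a dimethylamino group (-N(CH3)2) meeting every constraint; each maps to a distinct set of atoms, giving 3 matches.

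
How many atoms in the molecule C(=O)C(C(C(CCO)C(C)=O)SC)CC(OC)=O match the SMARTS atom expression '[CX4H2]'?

The query [CX4H2] means: sp3 carbon (X4) with exactly two hydrogens.
Check the 18 heavy atoms by environment: 3× C (H2, X4) → match; 3× C (H1, X4) → no; 2× C (H0, X3) → no; 3× O (H0, X1) → no; 3× C (H3, X4) → no; 1× C (H1, X3) → no; 1× S (H0, X2) → no; 1× O (H0, X2) → no; 1× O (H1, X2) → no.
That gives 3 matching atoms.

3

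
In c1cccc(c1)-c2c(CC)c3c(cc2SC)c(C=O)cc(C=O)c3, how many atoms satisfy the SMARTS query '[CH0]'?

0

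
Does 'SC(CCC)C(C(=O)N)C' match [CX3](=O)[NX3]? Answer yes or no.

Yes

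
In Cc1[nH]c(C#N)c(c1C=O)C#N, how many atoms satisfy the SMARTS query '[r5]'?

5

The query [r5] means: r5 matches atoms in a five-membered ring.
Check the 12 heavy atoms by environment: 1× n (aromatic, in 5-ring) → match; 4× c (aromatic, in 5-ring) → match; 4× C (acyclic) → no; 1× O (acyclic) → no; 2× N (acyclic) → no.
Summing the matching environments: 1 + 4 = 5 matching atoms.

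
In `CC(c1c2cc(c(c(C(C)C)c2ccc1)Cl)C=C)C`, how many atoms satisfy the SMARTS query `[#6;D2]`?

5

The query [#6;D2] means: any carbon bonded to exactly two heavy atoms.
Check the 19 heavy atoms by environment: 6× c (aromatic, D3) → no; 4× c (aromatic, D2) → match; 2× C (D3) → no; 5× C (D1) → no; 1× C (D2) → match; 1× Cl (D1) → no.
Summing the matching environments: 4 + 1 = 5 matching atoms.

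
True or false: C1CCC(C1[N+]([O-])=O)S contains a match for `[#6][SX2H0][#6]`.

The pattern [#6][SX2H0][#6] describes an aliphatic sulfur bridging two carbons with no H on the sulfur — a thioether.
The closest candidate here is a thiol (-SH), but the sulfur has H1, not H0 bridging two carbons. No other fragment satisfies the full query, so there is no match.

False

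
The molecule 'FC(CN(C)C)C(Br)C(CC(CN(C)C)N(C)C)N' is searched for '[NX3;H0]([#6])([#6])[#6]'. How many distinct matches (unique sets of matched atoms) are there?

3

[NX3;H0]([#6])([#6])[#6] is the SMARTS for a tertiary amine: a trivalent nitrogen with no H, bonded to three carbons.
The molecule carries 3 separate instances of a dimethylamino group (-N(CH3)2) meeting every constraint; each maps to a distinct set of atoms, giving 3 matches.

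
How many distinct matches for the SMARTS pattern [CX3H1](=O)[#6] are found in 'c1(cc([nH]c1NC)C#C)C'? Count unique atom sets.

0

[CX3H1](=O)[#6] is the SMARTS for an aldehyde: an sp2 carbon with one H, double-bonded to O and single-bonded to carbon.
No fragment in the molecule satisfies every constraint, giving 0 matches.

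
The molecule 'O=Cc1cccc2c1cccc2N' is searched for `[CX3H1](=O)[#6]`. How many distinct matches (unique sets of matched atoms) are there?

1

[CX3H1](=O)[#6] is the SMARTS for an aldehyde: an sp2 carbon with one H, double-bonded to O and single-bonded to carbon.
Exactly one fragment in the molecule meets all constraints, giving 1 match.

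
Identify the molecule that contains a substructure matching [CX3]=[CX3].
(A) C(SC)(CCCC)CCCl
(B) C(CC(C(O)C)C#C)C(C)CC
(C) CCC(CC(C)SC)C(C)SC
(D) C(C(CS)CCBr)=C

[CX3]=[CX3] describes a non-aromatic C=C double bond between two sp2 carbons (an alkene).
(A) has an ethyl group (-CH2CH3) but its C-C bond is a single bond between CX4 carbons, not CX3=CX3.
(B) has an ethyl group (-CH2CH3) but its C-C bond is a single bond between CX4 carbons, not CX3=CX3.
(C) has an ethyl group (-CH2CH3) but its C-C bond is a single bond between CX4 carbons, not CX3=CX3.
(D) contains a vinyl group (-CH=CH2), which satisfies every atom and bond constraint.
So the answer is (D).

D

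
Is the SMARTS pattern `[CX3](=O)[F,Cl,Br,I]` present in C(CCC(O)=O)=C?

No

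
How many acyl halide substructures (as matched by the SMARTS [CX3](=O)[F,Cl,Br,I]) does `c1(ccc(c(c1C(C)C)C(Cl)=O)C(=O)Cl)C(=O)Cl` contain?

3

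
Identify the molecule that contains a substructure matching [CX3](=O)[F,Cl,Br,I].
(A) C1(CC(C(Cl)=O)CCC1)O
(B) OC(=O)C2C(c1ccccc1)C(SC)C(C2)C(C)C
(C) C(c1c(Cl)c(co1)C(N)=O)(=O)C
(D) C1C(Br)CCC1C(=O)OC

A

[CX3](=O)[F,Cl,Br,I] describes a carbonyl carbon bonded to a halogen (an acyl halide).
(A) contains an acyl chloride (-C(=O)Cl), which satisfies every atom and bond constraint.
(B) has a carboxylic acid group (-C(=O)OH) but the carbonyl is bonded to -OH, not to a halogen.
(C) has a chloro substituent but the Cl is not on a carbonyl carbon.
(D) has a methyl-ester group (-C(=O)OCH3) but the carbonyl is bonded to -O-C, not to a halogen.
So the answer is (A).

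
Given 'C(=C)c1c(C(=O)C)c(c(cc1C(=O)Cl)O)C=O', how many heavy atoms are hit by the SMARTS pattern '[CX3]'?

The query [CX3] means: C with X3: aliphatic carbon with exactly 3 total connections.
Check the 17 heavy atoms by environment: 6× c (aromatic, X3) → no; 5× C (X3) → match; 3× O (X1) → no; 1× O (X2) → no; 1× C (X4) → no; 1× Cl (X1) → no.
That gives 5 matching atoms.

5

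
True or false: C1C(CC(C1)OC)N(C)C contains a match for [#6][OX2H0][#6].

True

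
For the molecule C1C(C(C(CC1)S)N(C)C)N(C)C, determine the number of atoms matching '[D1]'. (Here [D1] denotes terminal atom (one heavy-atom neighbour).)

The query [D1] means: atom with exactly one heavy-atom neighbour (degree 1).
Check the 13 heavy atoms by environment: 3× C (D2) → no; 3× C (D3) → no; 2× N (D3) → no; 4× C (D1) → match; 1× S (D1) → match.
Summing the matching environments: 4 + 1 = 5 matching atoms.

5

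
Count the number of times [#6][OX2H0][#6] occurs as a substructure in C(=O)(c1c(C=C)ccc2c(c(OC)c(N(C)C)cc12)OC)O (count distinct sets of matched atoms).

[#6][OX2H0][#6] is the SMARTS for an ether: an aliphatic oxygen bridging two carbons with no H on the oxygen.
The molecule carries 2 separate instances of a methoxy ether (-OCH3) meeting every constraint; each maps to a distinct set of atoms, giving 2 matches.

2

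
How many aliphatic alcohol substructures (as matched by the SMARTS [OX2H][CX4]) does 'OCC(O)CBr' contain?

2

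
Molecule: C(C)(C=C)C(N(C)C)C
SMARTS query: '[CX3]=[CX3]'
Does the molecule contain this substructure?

The pattern [CX3]=[CX3] describes a non-aromatic C=C double bond between two sp2 carbons — an alkene.
The molecule carries a vinyl group (-CH=CH2), whose atoms satisfy every constraint of the query, so the pattern matches.

Yes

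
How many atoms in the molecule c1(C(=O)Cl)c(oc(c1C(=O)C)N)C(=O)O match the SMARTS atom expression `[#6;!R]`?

Check the 15 heavy atoms by environment: 1× o (aromatic, in 5-ring) → no; 4× c (aromatic, in 5-ring) → no; 1× N (acyclic) → no; 4× C (acyclic) → match; 4× O (acyclic) → no; 1× Cl (acyclic) → no.
That gives 4 matching atoms.

4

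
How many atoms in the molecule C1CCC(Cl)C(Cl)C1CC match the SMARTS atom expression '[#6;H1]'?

Check the 10 heavy atoms by environment: 4× C (H2) → no; 3× C (H1) → match; 2× Cl (H0) → no; 1× C (H3) → no.
That gives 3 matching atoms.

3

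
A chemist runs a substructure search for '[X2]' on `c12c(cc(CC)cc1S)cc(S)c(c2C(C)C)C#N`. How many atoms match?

The query [X2] means: any atom with exactly two total connections (bonds + H).
Check the 19 heavy atoms by environment: 10× c (aromatic, X3) → no; 1× C (X2) → match; 1× N (X1) → no; 5× C (X4) → no; 2× S (X2) → match.
Summing the matching environments: 1 + 2 = 3 matching atoms.

3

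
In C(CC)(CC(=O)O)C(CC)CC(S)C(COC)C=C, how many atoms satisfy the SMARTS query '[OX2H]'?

The query [OX2H] means: aliphatic oxygen with two connections, one of which is H — an -OH oxygen.
Check the 19 heavy atoms by environment: 5× C (H2, X4) → no; 4× C (H1, X4) → no; 3× C (H3, X4) → no; 1× O (H0, X2) → no; 1× C (H0, X3) → no; 1× O (H0, X1) → no; 1× O (H1, X2) → match; 1× S (H1, X2) → no; 1× C (H1, X3) → no; 1× C (H2, X3) → no.
That gives 1 matching atom.

1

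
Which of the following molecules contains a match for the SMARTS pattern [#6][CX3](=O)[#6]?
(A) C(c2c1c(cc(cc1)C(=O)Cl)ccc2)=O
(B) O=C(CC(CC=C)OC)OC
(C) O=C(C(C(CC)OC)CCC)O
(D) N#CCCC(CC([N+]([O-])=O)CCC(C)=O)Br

[#6][CX3](=O)[#6] describes a carbonyl carbon (no H) flanked by two carbons (a ketone).
(A) has an aldehyde (-CHO) but the carbonyl carbon has H1, so it is not flanked by two carbons.
(B) has a methyl-ester group (-C(=O)OCH3) but one neighbour of the carbonyl carbon is O, not C.
(C) has a carboxylic acid group (-C(=O)OH) but one neighbour of the carbonyl carbon is O, not C.
(D) contains an acetyl/ketone group (-C(=O)CH3), which satisfies every atom and bond constraint.
So the answer is (D).

D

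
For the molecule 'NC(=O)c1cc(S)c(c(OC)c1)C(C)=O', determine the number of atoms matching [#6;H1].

The query [#6;H1] means: any carbon bearing exactly one hydrogen.
Check the 15 heavy atoms by environment: 4× c (aromatic, H0) → no; 2× c (aromatic, H1) → match; 3× O (H0) → no; 2× C (H3) → no; 1× S (H1) → no; 2× C (H0) → no; 1× N (H2) → no.
That gives 2 matching atoms.

2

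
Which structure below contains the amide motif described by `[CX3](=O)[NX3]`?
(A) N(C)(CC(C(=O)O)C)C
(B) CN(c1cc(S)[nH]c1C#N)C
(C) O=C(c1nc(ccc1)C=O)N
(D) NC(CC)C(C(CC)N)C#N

[CX3](=O)[NX3] describes a carbonyl carbon bonded to a trivalent nitrogen (an amide).
(A) has a carboxylic acid group (-C(=O)OH) but the carbonyl is bonded to O, not to an NX3 nitrogen.
(B) has a nitrile (-C#N) but the nitrile N is NX1 (triple-bonded), not NX3.
(C) contains a primary amide (-C(=O)NH2), which satisfies every atom and bond constraint.
(D) has a primary amino group (-NH2) but the -NH2 is not attached to a carbonyl carbon.
So the answer is (C).

C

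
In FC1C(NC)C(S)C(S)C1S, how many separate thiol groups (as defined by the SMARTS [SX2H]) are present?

3

[SX2H] is the SMARTS for a thiol: an aliphatic sulfur with two connections, one being H.
The molecule carries 3 separate instances of a thiol (-SH) meeting every constraint; each maps to a distinct set of atoms, giving 3 matches.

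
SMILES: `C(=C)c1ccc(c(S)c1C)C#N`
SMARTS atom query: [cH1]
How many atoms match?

The query [cH1] means: aromatic carbon bearing exactly one hydrogen.
Check the 12 heavy atoms by environment: 4× c (aromatic, H0) → no; 2× c (aromatic, H1) → match; 1× S (H1) → no; 1× C (H3) → no; 1× C (H0) → no; 1× N (H0) → no; 1× C (H1) → no; 1× C (H2) → no.
That gives 2 matching atoms.

2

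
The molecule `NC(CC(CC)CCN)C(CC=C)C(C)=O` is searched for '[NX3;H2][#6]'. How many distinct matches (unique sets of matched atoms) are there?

2

[NX3;H2][#6] is the SMARTS for a primary amine: a trivalent nitrogen with two H attached to carbon.
The molecule carries 2 separate instances of a primary amino group (-NH2) meeting every constraint; each maps to a distinct set of atoms, giving 2 matches.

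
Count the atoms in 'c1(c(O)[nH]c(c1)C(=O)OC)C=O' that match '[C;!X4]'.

2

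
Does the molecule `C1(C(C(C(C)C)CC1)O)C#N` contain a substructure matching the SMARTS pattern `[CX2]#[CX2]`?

No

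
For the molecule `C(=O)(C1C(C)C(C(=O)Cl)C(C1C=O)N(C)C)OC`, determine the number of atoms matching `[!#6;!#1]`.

6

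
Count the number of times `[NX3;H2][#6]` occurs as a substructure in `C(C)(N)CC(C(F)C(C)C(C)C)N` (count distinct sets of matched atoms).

[NX3;H2][#6] is the SMARTS for a primary amine: a trivalent nitrogen with two H attached to carbon.
The molecule carries 2 separate instances of a primary amino group (-NH2) meeting every constraint; each maps to a distinct set of atoms, giving 2 matches.

2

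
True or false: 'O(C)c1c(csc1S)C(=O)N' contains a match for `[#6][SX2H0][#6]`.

False

The pattern [#6][SX2H0][#6] describes an aliphatic sulfur bridging two carbons with no H on the sulfur — a thioether.
The closest candidate here is a methoxy ether (-OCH3), but the bridging atom is O, not S. No other fragment satisfies the full query, so there is no match.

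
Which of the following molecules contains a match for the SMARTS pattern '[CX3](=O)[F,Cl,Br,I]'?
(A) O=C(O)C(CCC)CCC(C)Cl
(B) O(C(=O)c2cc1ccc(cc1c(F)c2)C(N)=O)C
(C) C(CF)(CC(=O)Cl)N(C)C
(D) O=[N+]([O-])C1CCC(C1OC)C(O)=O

C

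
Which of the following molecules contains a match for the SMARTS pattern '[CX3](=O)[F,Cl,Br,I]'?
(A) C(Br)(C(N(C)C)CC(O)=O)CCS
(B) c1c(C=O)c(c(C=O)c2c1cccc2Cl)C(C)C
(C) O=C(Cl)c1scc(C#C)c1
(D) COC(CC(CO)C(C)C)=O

C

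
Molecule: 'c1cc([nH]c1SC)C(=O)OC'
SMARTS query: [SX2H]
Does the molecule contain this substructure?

No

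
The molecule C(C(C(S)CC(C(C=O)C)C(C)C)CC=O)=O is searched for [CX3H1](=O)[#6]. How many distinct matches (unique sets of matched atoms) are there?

3

[CX3H1](=O)[#6] is the SMARTS for an aldehyde: an sp2 carbon with one H, double-bonded to O and single-bonded to carbon.
The molecule carries 3 separate instances of an aldehyde (-CHO) meeting every constraint; each maps to a distinct set of atoms, giving 3 matches.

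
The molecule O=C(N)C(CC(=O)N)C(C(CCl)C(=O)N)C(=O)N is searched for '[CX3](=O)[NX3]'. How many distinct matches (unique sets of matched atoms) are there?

[CX3](=O)[NX3] is the SMARTS for an amide: a carbonyl carbon bonded to a trivalent nitrogen.
The molecule carries 4 separate instances of a primary amide (-C(=O)NH2) meeting every constraint; each maps to a distinct set of atoms, giving 4 matches.

4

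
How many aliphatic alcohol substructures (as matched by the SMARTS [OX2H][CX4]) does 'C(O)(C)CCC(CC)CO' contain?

2

[OX2H][CX4] is the SMARTS for an aliphatic alcohol: a hydroxyl oxygen bound to an sp3 (X4) carbon.
The molecule carries 2 separate instances of a hydroxyl group (-OH) meeting every constraint; each maps to a distinct set of atoms, giving 2 matches.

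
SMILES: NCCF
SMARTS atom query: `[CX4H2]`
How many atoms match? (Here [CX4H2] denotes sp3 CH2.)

2

Check the 4 heavy atoms by environment: 2× C (H2, X4) → match; 1× F (H0, X1) → no; 1× N (H2, X3) → no.
That gives 2 matching atoms.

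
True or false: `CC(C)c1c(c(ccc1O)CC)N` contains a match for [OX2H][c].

True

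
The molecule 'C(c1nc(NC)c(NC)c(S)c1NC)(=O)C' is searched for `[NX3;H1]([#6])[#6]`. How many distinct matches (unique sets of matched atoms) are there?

[NX3;H1]([#6])[#6] is the SMARTS for a secondary amine: a trivalent nitrogen with one H, bonded to two carbons.
The molecule carries 3 separate instances of an N-methylamino group (-NHCH3) meeting every constraint; each maps to a distinct set of atoms, giving 3 matches.

3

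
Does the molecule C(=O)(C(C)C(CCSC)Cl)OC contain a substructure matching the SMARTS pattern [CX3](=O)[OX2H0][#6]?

The pattern [CX3](=O)[OX2H0][#6] describes a carbonyl carbon bonded to an oxygen that is itself bonded to carbon (no H on that O) — an ester.
The molecule carries a methyl-ester group (-C(=O)OCH3), whose atoms satisfy every constraint of the query, so the pattern matches.

Yes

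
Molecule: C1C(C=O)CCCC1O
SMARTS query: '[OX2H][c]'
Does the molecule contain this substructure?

No

The pattern [OX2H][c] describes a hydroxyl oxygen attached to an aromatic carbon — a phenol.
The closest candidate here is a hydroxyl group (-OH), but the -OH is on an aliphatic carbon, not an aromatic c. No other fragment satisfies the full query, so there is no match.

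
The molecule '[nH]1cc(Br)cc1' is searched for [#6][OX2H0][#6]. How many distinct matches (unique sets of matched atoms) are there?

0

[#6][OX2H0][#6] is the SMARTS for an ether: an aliphatic oxygen bridging two carbons with no H on the oxygen.
No fragment in the molecule satisfies every constraint, giving 0 matches.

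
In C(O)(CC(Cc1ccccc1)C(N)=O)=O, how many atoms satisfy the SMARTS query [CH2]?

2

The query [CH2] means: aliphatic carbon with exactly two hydrogens.
Check the 15 heavy atoms by environment: 2× C (H2) → match; 1× C (H1) → no; 2× C (H0) → no; 2× O (H0) → no; 1× N (H2) → no; 1× O (H1) → no; 1× c (aromatic, H0) → no; 5× c (aromatic, H1) → no.
That gives 2 matching atoms.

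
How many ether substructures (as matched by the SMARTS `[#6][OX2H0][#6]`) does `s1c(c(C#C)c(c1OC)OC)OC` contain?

3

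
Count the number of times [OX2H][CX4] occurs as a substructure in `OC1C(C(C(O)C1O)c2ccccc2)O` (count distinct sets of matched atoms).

4

[OX2H][CX4] is the SMARTS for an aliphatic alcohol: a hydroxyl oxygen bound to an sp3 (X4) carbon.
The molecule carries 4 separate instances of a hydroxyl group (-OH) meeting every constraint; each maps to a distinct set of atoms, giving 4 matches.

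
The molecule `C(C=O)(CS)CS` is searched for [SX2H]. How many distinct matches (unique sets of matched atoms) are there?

2

[SX2H] is the SMARTS for a thiol: an aliphatic sulfur with two connections, one being H.
The molecule carries 2 separate instances of a thiol (-SH) meeting every constraint; each maps to a distinct set of atoms, giving 2 matches.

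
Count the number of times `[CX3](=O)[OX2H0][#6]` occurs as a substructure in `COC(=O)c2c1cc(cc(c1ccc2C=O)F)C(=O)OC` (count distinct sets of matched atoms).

2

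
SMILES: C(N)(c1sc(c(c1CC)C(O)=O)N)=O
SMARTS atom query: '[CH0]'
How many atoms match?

2

The query [CH0] means: aliphatic carbon with no attached hydrogen.
Check the 14 heavy atoms by environment: 1× s (aromatic, H0) → no; 4× c (aromatic, H0) → no; 2× C (H0) → match; 2× O (H0) → no; 1× O (H1) → no; 1× C (H2) → no; 1× C (H3) → no; 2× N (H2) → no.
That gives 2 matching atoms.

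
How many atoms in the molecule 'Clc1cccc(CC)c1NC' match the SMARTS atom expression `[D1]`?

3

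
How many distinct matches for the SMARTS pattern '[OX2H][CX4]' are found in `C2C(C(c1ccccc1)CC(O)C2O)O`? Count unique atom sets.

3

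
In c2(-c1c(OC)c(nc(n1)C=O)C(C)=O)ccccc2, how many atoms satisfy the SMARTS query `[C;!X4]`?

The query [C;!X4] means: aliphatic carbon that does not have four total connections.
Check the 19 heavy atoms by environment: 2× n (aromatic, X2) → no; 10× c (aromatic, X3) → no; 2× C (X3) → match; 2× O (X1) → no; 2× C (X4) → no; 1× O (X2) → no.
That gives 2 matching atoms.

2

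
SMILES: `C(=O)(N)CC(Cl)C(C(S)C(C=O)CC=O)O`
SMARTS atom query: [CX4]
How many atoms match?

The query [CX4] means: C with X4: aliphatic carbon with exactly 4 total connections (bonds + H).
Check the 16 heavy atoms by environment: 6× C (X4) → match; 3× C (X3) → no; 3× O (X1) → no; 1× N (X3) → no; 1× Cl (X1) → no; 1× O (X2) → no; 1× S (X2) → no.
That gives 6 matching atoms.

6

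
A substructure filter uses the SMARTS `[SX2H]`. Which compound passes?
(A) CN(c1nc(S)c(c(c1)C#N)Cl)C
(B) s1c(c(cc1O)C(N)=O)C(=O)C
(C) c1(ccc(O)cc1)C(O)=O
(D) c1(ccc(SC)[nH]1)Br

[SX2H] describes an aliphatic sulfur with two connections, one being H (a thiol).
(A) contains a thiol (-SH), which satisfies every atom and bond constraint.
(B) has a hydroxyl group (-OH) but it is an -OH, not an -SH.
(C) has a hydroxyl group (-OH) but it is an -OH, not an -SH.
(D) has a methylthio ether (-SCH3) but the sulfur has H0 (bonded to two carbons), not H1.
So the answer is (A).

A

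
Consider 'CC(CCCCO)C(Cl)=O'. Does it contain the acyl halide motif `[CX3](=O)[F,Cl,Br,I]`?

The pattern [CX3](=O)[F,Cl,Br,I] describes a carbonyl carbon bonded to a halogen — an acyl halide.
The molecule carries an acyl chloride (-C(=O)Cl), whose atoms satisfy every constraint of the query, so the pattern matches.

Yes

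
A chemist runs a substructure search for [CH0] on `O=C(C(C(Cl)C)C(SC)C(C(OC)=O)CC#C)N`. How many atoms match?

3

The query [CH0] means: aliphatic carbon with no attached hydrogen.
Check the 18 heavy atoms by environment: 1× C (H2) → no; 5× C (H1) → no; 3× C (H3) → no; 3× C (H0) → match; 3× O (H0) → no; 1× N (H2) → no; 1× S (H0) → no; 1× Cl (H0) → no.
That gives 3 matching atoms.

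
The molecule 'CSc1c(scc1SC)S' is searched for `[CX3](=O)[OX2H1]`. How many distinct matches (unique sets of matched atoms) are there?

0

[CX3](=O)[OX2H1] is the SMARTS for a carboxylic acid: an sp2 carbon double-bonded to O and single-bonded to an -OH oxygen.
No fragment in the molecule satisfies every constraint, giving 0 matches.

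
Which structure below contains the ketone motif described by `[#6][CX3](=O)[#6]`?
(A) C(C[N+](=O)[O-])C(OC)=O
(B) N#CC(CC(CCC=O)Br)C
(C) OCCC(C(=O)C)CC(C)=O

C

[#6][CX3](=O)[#6] describes a carbonyl carbon (no H) flanked by two carbons (a ketone).
(A) has a methyl-ester group (-C(=O)OCH3) but one neighbour of the carbonyl carbon is O, not C.
(B) has an aldehyde (-CHO) but the carbonyl carbon has H1, so it is not flanked by two carbons.
(C) contains an acetyl/ketone group (-C(=O)CH3), which satisfies every atom and bond constraint.
So the answer is (C).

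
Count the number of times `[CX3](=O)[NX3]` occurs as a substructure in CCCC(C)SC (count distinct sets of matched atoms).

0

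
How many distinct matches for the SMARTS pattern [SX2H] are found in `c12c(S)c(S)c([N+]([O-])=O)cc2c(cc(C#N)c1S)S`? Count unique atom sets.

[SX2H] is the SMARTS for a thiol: an aliphatic sulfur with two connections, one being H.
The molecule carries 4 separate instances of a thiol (-SH) meeting every constraint; each maps to a distinct set of atoms, giving 4 matches.

4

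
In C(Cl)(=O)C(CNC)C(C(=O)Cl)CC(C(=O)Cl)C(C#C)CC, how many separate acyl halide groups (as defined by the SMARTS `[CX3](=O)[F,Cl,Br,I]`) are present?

3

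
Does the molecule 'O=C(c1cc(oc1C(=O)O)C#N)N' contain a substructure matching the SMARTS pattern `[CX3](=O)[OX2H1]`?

Yes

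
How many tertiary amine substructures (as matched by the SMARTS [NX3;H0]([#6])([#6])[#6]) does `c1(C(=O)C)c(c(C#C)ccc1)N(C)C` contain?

1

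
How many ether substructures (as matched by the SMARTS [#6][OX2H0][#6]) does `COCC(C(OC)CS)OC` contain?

3

[#6][OX2H0][#6] is the SMARTS for an ether: an aliphatic oxygen bridging two carbons with no H on the oxygen.
The molecule carries 3 separate instances of a methoxy ether (-OCH3) meeting every constraint; each maps to a distinct set of atoms, giving 3 matches.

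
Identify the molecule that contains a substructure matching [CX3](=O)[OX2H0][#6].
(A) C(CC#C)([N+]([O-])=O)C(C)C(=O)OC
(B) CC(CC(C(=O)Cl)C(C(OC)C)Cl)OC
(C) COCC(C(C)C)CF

A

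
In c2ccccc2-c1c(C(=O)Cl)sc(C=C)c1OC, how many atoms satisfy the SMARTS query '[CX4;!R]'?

1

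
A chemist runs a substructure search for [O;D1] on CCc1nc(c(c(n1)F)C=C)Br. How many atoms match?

0

The query [O;D1] means: aliphatic oxygen bonded to exactly one heavy atom.
Check the 12 heavy atoms by environment: 2× n (aromatic, D2) → no; 4× c (aromatic, D3) → no; 2× C (D2) → no; 2× C (D1) → no; 1× Br (D1) → no; 1× F (D1) → no.
No environment satisfies the query, so 0 matching atoms.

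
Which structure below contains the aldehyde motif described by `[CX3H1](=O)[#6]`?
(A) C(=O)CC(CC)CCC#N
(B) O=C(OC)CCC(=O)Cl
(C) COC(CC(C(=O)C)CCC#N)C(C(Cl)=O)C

A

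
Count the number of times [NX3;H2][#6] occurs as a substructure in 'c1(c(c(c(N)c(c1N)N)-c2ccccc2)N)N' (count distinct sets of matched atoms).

5

[NX3;H2][#6] is the SMARTS for a primary amine: a trivalent nitrogen with two H attached to carbon.
The molecule carries 5 separate instances of a primary amino group (-NH2) meeting every constraint; each maps to a distinct set of atoms, giving 5 matches.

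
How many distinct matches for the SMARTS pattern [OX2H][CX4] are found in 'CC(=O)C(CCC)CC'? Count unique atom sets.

[OX2H][CX4] is the SMARTS for an aliphatic alcohol: a hydroxyl oxygen bound to an sp3 (X4) carbon.
No fragment in the molecule satisfies every constraint, giving 0 matches.

0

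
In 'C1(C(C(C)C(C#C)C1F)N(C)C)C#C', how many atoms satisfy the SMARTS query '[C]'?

12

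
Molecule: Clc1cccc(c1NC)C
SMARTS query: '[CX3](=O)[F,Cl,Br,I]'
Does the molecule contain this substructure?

No

The pattern [CX3](=O)[F,Cl,Br,I] describes a carbonyl carbon bonded to a halogen — an acyl halide.
The closest candidate here is a chloro substituent, but the Cl is not on a carbonyl carbon. No other fragment satisfies the full query, so there is no match.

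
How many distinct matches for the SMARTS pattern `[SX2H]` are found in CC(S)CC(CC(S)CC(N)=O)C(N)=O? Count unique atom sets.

[SX2H] is the SMARTS for a thiol: an aliphatic sulfur with two connections, one being H.
The molecule carries 2 separate instances of a thiol (-SH) meeting every constraint; each maps to a distinct set of atoms, giving 2 matches.

2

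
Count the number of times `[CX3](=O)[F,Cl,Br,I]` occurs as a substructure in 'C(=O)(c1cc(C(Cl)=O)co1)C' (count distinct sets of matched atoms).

1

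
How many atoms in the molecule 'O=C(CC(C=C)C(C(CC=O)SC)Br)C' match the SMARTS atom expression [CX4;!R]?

7

The query [CX4;!R] means: aliphatic carbon with four total connections, not in a ring.
Check the 15 heavy atoms by environment: 7× C (X4, acyclic) → match; 1× Br (X1, acyclic) → no; 1× S (X2, acyclic) → no; 4× C (X3, acyclic) → no; 2× O (X1, acyclic) → no.
That gives 7 matching atoms.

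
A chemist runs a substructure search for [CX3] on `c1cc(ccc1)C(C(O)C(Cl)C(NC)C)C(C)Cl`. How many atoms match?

0

Check the 18 heavy atoms by environment: 8× C (X4) → no; 2× Cl (X1) → no; 1× N (X3) → no; 6× c (aromatic, X3) → no; 1× O (X2) → no.
No environment satisfies the query, so 0 matching atoms.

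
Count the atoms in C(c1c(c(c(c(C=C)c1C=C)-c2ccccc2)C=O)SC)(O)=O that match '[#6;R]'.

12

Check the 23 heavy atoms by environment: 12× c (aromatic, in 6-ring) → match; 7× C (acyclic) → no; 1× S (acyclic) → no; 3× O (acyclic) → no.
That gives 12 matching atoms.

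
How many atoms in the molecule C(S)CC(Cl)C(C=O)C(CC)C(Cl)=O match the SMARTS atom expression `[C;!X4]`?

2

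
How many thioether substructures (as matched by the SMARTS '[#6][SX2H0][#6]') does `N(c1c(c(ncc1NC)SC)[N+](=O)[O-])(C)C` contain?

[#6][SX2H0][#6] is the SMARTS for a thioether: an aliphatic sulfur bridging two carbons with no H on the sulfur.
Exactly one fragment in the molecule meets all constraints, giving 1 match.

1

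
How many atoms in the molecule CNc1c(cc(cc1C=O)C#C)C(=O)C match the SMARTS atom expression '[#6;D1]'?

3

Check the 15 heavy atoms by environment: 4× c (aromatic, D3) → no; 2× c (aromatic, D2) → no; 1× N (D2) → no; 3× C (D1) → match; 2× C (D2) → no; 2× O (D1) → no; 1× C (D3) → no.
That gives 3 matching atoms.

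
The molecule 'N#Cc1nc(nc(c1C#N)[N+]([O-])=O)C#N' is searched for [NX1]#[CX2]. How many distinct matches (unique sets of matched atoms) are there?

3

[NX1]#[CX2] is the SMARTS for a nitrile: a nitrogen triple-bonded to a two-connected carbon.
The molecule carries 3 separate instances of a nitrile (-C#N) meeting every constraint; each maps to a distinct set of atoms, giving 3 matches.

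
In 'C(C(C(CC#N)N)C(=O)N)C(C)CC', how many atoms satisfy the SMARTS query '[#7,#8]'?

The query [#7,#8] means: nitrogen or oxygen (comma = OR).
Check the 14 heavy atoms by environment: 10× C → no; 1× O → match; 3× N → match.
Summing the matching environments: 1 + 3 = 4 matching atoms.

4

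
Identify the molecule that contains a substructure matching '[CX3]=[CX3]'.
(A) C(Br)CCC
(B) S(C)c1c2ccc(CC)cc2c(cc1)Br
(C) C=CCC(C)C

[CX3]=[CX3] describes a non-aromatic C=C double bond between two sp2 carbons (an alkene).
(A) has an ethyl group (-CH2CH3) but its C-C bond is a single bond between CX4 carbons, not CX3=CX3.
(B) has an ethyl group (-CH2CH3) but its C-C bond is a single bond between CX4 carbons, not CX3=CX3.
(C) contains a vinyl group (-CH=CH2), which satisfies every atom and bond constraint.
So the answer is (C).

C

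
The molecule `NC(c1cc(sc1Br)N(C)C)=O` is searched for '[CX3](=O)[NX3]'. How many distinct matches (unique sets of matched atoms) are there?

1

[CX3](=O)[NX3] is the SMARTS for an amide: a carbonyl carbon bonded to a trivalent nitrogen.
Exactly one fragment in the molecule meets all constraints, giving 1 match.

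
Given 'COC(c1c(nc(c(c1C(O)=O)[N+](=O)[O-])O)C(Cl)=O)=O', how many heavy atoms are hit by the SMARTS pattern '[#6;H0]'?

8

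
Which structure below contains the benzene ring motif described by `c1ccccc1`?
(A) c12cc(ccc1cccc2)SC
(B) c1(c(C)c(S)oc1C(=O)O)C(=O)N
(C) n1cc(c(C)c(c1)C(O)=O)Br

A

c1ccccc1 describes six aromatic carbons in a ring (a benzene ring).
(A) contains the required atom environment, so the pattern matches.
(B) has a methyl group (-CH3) but no six-membered all-carbon aromatic ring is present.
(C) has a methyl group (-CH3) but no six-membered all-carbon aromatic ring is present.
So the answer is (A).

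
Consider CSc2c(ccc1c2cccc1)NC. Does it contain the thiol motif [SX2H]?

No

The pattern [SX2H] describes an aliphatic sulfur with two connections, one being H — a thiol.
The closest candidate here is a methylthio ether (-SCH3), but the sulfur has H0 (bonded to two carbons), not H1. No other fragment satisfies the full query, so there is no match.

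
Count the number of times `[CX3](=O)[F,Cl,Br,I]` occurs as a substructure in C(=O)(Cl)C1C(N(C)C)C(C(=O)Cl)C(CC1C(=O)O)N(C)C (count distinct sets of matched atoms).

2

[CX3](=O)[F,Cl,Br,I] is the SMARTS for an acyl halide: a carbonyl carbon bonded to a halogen.
The molecule carries 2 separate instances of an acyl chloride (-C(=O)Cl) meeting every constraint; each maps to a distinct set of atoms, giving 2 matches.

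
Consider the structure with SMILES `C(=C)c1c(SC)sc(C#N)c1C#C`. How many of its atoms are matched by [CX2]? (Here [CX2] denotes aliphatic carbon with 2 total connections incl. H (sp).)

3

Check the 13 heavy atoms by environment: 1× s (aromatic, X2) → no; 4× c (aromatic, X3) → no; 2× C (X3) → no; 3× C (X2) → match; 1× S (X2) → no; 1× C (X4) → no; 1× N (X1) → no.
That gives 3 matching atoms.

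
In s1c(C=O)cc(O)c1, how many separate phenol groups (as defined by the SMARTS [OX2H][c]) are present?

[OX2H][c] is the SMARTS for a phenol: a hydroxyl oxygen attached to an aromatic carbon.
Exactly one fragment in the molecule meets all constraints, giving 1 match.

1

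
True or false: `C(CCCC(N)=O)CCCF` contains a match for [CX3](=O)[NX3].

The pattern [CX3](=O)[NX3] describes a carbonyl carbon bonded to a trivalent nitrogen — an amide.
The molecule carries a primary amide (-C(=O)NH2), whose atoms satisfy every constraint of the query, so the pattern matches.

True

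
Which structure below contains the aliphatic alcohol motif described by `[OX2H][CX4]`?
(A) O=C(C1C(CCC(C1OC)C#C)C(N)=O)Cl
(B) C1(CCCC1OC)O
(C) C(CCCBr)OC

[OX2H][CX4] describes a hydroxyl oxygen bound to an sp3 (X4) carbon (an aliphatic alcohol).
(A) has a methoxy ether (-OCH3) but the oxygen has H0 (ether), not H1.
(B) contains a hydroxyl group (-OH), which satisfies every atom and bond constraint.
(C) has a methoxy ether (-OCH3) but the oxygen has H0 (ether), not H1.
So the answer is (B).

B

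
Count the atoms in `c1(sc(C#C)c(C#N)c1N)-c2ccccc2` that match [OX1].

Check the 16 heavy atoms by environment: 1× s (aromatic, X2) → no; 10× c (aromatic, X3) → no; 1× N (X3) → no; 3× C (X2) → no; 1× N (X1) → no.
No environment satisfies the query, so 0 matching atoms.

0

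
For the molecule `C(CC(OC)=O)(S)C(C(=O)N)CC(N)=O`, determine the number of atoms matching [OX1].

3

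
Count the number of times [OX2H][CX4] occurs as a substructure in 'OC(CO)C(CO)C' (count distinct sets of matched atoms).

[OX2H][CX4] is the SMARTS for an aliphatic alcohol: a hydroxyl oxygen bound to an sp3 (X4) carbon.
The molecule carries 3 separate instances of a hydroxyl group (-OH) meeting every constraint; each maps to a distinct set of atoms, giving 3 matches.

3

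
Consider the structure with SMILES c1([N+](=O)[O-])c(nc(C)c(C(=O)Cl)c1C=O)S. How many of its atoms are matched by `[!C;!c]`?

8

Check the 16 heavy atoms by environment: 1× n (aromatic) → match; 5× c (aromatic) → no; 3× C → no; 3× O → match; 1× S → match; 1× Cl → match; 1× N (charge +1) → match; 1× O (charge -1) → match.
Summing the matching environments: 1 + 3 + 1 + 1 + 1 + 1 = 8 matching atoms.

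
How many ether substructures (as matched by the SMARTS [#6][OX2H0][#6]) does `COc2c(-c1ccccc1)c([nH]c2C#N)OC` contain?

[#6][OX2H0][#6] is the SMARTS for an ether: an aliphatic oxygen bridging two carbons with no H on the oxygen.
The molecule carries 2 separate instances of a methoxy ether (-OCH3) meeting every constraint; each maps to a distinct set of atoms, giving 2 matches.

2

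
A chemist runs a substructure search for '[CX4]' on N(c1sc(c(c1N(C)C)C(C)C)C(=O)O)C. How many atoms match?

6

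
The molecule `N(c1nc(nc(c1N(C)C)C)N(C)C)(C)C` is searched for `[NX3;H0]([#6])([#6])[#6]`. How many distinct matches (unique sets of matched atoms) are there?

3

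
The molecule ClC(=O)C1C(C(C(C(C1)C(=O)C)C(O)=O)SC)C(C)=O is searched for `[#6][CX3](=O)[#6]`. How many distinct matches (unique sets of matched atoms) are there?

[#6][CX3](=O)[#6] is the SMARTS for a ketone: a carbonyl carbon (no H) flanked by two carbons.
The molecule carries 2 separate instances of an acetyl/ketone group (-C(=O)CH3) meeting every constraint; each maps to a distinct set of atoms, giving 2 matches.

2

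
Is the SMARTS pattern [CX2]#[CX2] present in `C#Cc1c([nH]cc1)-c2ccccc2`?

Yes

The pattern [CX2]#[CX2] describes a carbon-carbon triple bond — an alkyne.
The molecule carries an ethynyl group (-C#CH), whose atoms satisfy every constraint of the query, so the pattern matches.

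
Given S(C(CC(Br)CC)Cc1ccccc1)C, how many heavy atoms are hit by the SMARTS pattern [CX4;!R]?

The query [CX4;!R] means: aliphatic carbon with four total connections, not in a ring.
Check the 15 heavy atoms by environment: 7× C (X4, acyclic) → match; 1× Br (X1, acyclic) → no; 1× S (X2, acyclic) → no; 6× c (aromatic, X3, in 6-ring) → no.
That gives 7 matching atoms.

7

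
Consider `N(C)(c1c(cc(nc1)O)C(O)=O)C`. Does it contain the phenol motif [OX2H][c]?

The pattern [OX2H][c] describes a hydroxyl oxygen attached to an aromatic carbon — a phenol.
The molecule carries a hydroxyl group (-OH), whose atoms satisfy every constraint of the query, so the pattern matches.

Yes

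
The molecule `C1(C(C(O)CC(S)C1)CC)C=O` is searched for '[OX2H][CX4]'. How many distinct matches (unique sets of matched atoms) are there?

[OX2H][CX4] is the SMARTS for an aliphatic alcohol: a hydroxyl oxygen bound to an sp3 (X4) carbon.
Exactly one fragment in the molecule meets all constraints, giving 1 match.

1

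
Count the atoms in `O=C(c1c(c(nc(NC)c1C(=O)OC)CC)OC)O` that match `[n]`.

Check the 19 heavy atoms by environment: 1× n (aromatic) → match; 5× c (aromatic) → no; 7× C → no; 1× N → no; 5× O → no.
That gives 1 matching atom.

1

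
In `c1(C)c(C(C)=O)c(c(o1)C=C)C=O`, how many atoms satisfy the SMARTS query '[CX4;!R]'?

The query [CX4;!R] means: aliphatic carbon with four total connections, not in a ring.
Check the 13 heavy atoms by environment: 1× o (aromatic, X2, in 5-ring) → no; 4× c (aromatic, X3, in 5-ring) → no; 4× C (X3, acyclic) → no; 2× O (X1, acyclic) → no; 2× C (X4, acyclic) → match.
That gives 2 matching atoms.

2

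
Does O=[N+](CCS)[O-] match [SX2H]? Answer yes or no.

Yes

The pattern [SX2H] describes an aliphatic sulfur with two connections, one being H — a thiol.
The molecule carries a thiol (-SH), whose atoms satisfy every constraint of the query, so the pattern matches.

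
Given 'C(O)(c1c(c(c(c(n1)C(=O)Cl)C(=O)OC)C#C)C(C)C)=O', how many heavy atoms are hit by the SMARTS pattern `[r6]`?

The query [r6] means: r6 matches atoms in a six-membered ring.
Check the 21 heavy atoms by environment: 1× n (aromatic, in 6-ring) → match; 5× c (aromatic, in 6-ring) → match; 9× C (acyclic) → no; 5× O (acyclic) → no; 1× Cl (acyclic) → no.
Summing the matching environments: 1 + 5 = 6 matching atoms.

6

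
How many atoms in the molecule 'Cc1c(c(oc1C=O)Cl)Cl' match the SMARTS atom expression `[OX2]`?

The query [OX2] means: aliphatic oxygen with two total connections — ether, hydroxyl, or ester single-bond O.
Check the 10 heavy atoms by environment: 1× o (aromatic, X2) → no; 4× c (aromatic, X3) → no; 2× Cl (X1) → no; 1× C (X4) → no; 1× C (X3) → no; 1× O (X1) → no.
No environment satisfies the query, so 0 matching atoms.

0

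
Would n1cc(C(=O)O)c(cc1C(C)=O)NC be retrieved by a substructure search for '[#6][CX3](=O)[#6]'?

Yes

The pattern [#6][CX3](=O)[#6] describes a carbonyl carbon (no H) flanked by two carbons — a ketone.
The molecule carries an acetyl/ketone group (-C(=O)CH3), whose atoms satisfy every constraint of the query, so the pattern matches.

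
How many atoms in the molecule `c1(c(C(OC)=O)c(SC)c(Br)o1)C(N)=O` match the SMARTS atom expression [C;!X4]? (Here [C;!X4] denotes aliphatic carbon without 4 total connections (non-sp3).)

2

The query [C;!X4] means: aliphatic carbon that does not have four total connections.
Check the 15 heavy atoms by environment: 1× o (aromatic, X2) → no; 4× c (aromatic, X3) → no; 1× S (X2) → no; 2× C (X4) → no; 2× C (X3) → match; 2× O (X1) → no; 1× O (X2) → no; 1× Br (X1) → no; 1× N (X3) → no.
That gives 2 matching atoms.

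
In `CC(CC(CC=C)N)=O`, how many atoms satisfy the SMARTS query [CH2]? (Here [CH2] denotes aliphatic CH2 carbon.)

3

The query [CH2] means: aliphatic carbon with exactly two hydrogens.
Check the 9 heavy atoms by environment: 3× C (H2) → match; 2× C (H1) → no; 1× N (H2) → no; 1× C (H0) → no; 1× O (H0) → no; 1× C (H3) → no.
That gives 3 matching atoms.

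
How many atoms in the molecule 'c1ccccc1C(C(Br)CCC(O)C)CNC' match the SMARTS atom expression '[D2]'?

9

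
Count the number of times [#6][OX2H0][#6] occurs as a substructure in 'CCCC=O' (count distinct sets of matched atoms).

0

[#6][OX2H0][#6] is the SMARTS for an ether: an aliphatic oxygen bridging two carbons with no H on the oxygen.
No fragment in the molecule satisfies every constraint, giving 0 matches.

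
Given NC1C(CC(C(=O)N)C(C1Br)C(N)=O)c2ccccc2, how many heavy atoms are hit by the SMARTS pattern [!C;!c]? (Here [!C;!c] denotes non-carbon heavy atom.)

The query [!C;!c] means: neither aliphatic nor aromatic carbon — same as [!#6].
Check the 20 heavy atoms by environment: 8× C → no; 6× c (aromatic) → no; 2× O → match; 3× N → match; 1× Br → match.
Summing the matching environments: 2 + 3 + 1 = 6 matching atoms.

6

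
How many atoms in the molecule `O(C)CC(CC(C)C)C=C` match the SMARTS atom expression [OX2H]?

The query [OX2H] means: aliphatic oxygen with two connections, one of which is H — an -OH oxygen.
Check the 10 heavy atoms by environment: 2× C (H2, X4) → no; 2× C (H1, X4) → no; 3× C (H3, X4) → no; 1× C (H1, X3) → no; 1× C (H2, X3) → no; 1× O (H0, X2) → no.
No environment satisfies the query, so 0 matching atoms.

0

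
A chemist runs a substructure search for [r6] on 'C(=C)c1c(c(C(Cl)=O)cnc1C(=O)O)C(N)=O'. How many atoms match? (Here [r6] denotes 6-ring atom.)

6

Check the 17 heavy atoms by environment: 1× n (aromatic, in 6-ring) → match; 5× c (aromatic, in 6-ring) → match; 5× C (acyclic) → no; 4× O (acyclic) → no; 1× N (acyclic) → no; 1× Cl (acyclic) → no.
Summing the matching environments: 1 + 5 = 6 matching atoms.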